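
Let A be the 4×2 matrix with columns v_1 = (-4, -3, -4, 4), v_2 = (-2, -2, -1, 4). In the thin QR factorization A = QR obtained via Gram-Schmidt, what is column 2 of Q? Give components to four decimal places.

e_2 = (0.1777, -0.0969, 0.6380, 0.7430)

e_1 = v_1/‖v_1‖ = (-4, -3, -4, 4)/7.5498 = (-0.5298, -0.3974, -0.5298, 0.5298).
r_{12} = e_1·v_2 = 4.5034.
u_2 = v_2 − 4.5034·e_1 = (0.3860, -0.2105, 1.3860, 1.6140).
‖u_2‖ = 2.1724, so e_2 = (0.1777, -0.0969, 0.6380, 0.7430).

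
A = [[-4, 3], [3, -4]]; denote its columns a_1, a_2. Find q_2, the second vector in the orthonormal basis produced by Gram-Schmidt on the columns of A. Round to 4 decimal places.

a_1 = (-4, 3); ‖a_1‖ = 5.0000, so q_1 = (-0.8000, 0.6000).
q_1·a_2 = (-0.8000)·3 + 0.6000·(-4) = -4.8000.
u_2 = a_2 + 4.8000·q_1 = (-0.8400, -1.1200).
‖u_2‖ = 1.4000, so q_2 = (-0.6000, -0.8000).

q_2 = (-0.6000, -0.8000)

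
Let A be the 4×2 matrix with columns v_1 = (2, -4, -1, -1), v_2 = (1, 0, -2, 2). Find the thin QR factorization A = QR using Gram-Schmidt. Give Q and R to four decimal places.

Q = [[0.4264, 0.2755], [-0.8528, 0.1225], [-0.2132, -0.6429], [-0.2132, 0.7041]], R = [[4.6904, 0.4264], [0.0000, 2.9695]]

v_1 = (2, -4, -1, -1); ‖v_1‖ = 4.6904, so q_1 = (0.4264, -0.8528, -0.2132, -0.2132).
q_1·v_2 = 0.4264·1 + (-0.8528)·0 + (-0.2132)·(-2) + (-0.2132)·2 = 0.4264.
u_2 = v_2 − 0.4264·q_1 = (0.8182, 0.3636, -1.9091, 2.0909).
‖u_2‖ = 2.9695, so q_2 = (0.2755, 0.1225, -0.6429, 0.7041).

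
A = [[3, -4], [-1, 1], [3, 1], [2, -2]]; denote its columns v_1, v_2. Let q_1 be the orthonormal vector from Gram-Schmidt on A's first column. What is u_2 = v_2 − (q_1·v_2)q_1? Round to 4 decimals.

u_2 = (-2.1739, 0.3913, 2.8261, -0.7826)

q_1 = v_1/‖v_1‖ = (3, -1, 3, 2)/4.7958 = (0.6255, -0.2085, 0.6255, 0.4170).
r_{12} = q_1·v_2 = -2.9192.
u_2 = v_2 + 2.9192·q_1 = (-2.1739, 0.3913, 2.8261, -0.7826).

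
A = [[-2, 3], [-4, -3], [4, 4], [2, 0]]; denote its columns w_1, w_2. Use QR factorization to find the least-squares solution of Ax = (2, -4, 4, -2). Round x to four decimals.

x = (0.0776, 0.9498)

e_1 = w_1/‖w_1‖ = (-2, -4, 4, 2)/6.3246 = (-0.3162, -0.6325, 0.6325, 0.3162).
r_{12} = e_1·w_2 = 3.4785.
u_2 = w_2 − 3.4785·e_1 = (4.1000, -0.8000, 1.8000, -1.1000).
‖u_2‖ = 4.6797, so e_2 = (0.8761, -0.1709, 0.3846, -0.2351).
Qᵀb = (3.7947, 4.4447).
Back-substitute: x_2 = 4.4447/4.6797 = 0.9498.
x_1 = (3.7947 − 3.4785·0.9498)/6.3246 = 0.0776.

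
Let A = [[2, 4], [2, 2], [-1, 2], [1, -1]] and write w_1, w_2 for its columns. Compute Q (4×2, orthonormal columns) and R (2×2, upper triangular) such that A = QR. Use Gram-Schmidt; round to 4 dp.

Q = [[0.6325, 0.5352], [0.6325, 0.0487], [-0.3162, 0.7054], [0.3162, -0.4622]], R = [[3.1623, 2.8460], [0.0000, 4.1110]]

e_1 = w_1/‖w_1‖ = (2, 2, -1, 1)/3.1623 = (0.6325, 0.6325, -0.3162, 0.3162).
r_{12} = e_1·w_2 = 2.8460.
u_2 = w_2 − 2.8460·e_1 = (2.2000, 0.2000, 2.9000, -1.9000).
‖u_2‖ = 4.1110, so e_2 = (0.5352, 0.0487, 0.7054, -0.4622).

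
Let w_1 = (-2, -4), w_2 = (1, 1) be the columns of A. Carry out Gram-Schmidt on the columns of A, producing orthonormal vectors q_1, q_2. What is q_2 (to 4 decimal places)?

w_1 = (-2, -4); ‖w_1‖ = 4.4721, so q_1 = (-0.4472, -0.8944).
q_1·w_2 = (-0.4472)·1 + (-0.8944)·1 = -1.3416.
u_2 = w_2 + 1.3416·q_1 = (0.4000, -0.2000).
‖u_2‖ = 0.4472, so q_2 = (0.8944, -0.4472).

q_2 = (0.8944, -0.4472)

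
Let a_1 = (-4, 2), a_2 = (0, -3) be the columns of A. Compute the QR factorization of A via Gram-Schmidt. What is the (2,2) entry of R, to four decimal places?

r_{22} = 2.6833

a_1 = (-4, 2); ‖a_1‖ = 4.4721, so q_1 = (-0.8944, 0.4472).
q_1·a_2 = (-0.8944)·0 + 0.4472·(-3) = -1.3416.
u_2 = a_2 + 1.3416·q_1 = (-1.2000, -2.4000).
r_{22} = ‖u_2‖ = 2.6833.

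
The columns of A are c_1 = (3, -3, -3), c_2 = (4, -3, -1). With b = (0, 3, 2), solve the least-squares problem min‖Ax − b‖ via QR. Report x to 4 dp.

x = (-1.0000, 0.5000)

e_1 = c_1/‖c_1‖ = (3, -3, -3)/5.1962 = (0.5774, -0.5774, -0.5774).
r_{12} = e_1·c_2 = 4.6188.
u_2 = c_2 − 4.6188·e_1 = (1.3333, -0.3333, 1.6667).
‖u_2‖ = 2.1602, so e_2 = (0.6172, -0.1543, 0.7715).
Qᵀb = (-2.8868, 1.0801).
Back-substitute: x_2 = 1.0801/2.1602 = 0.5000.
x_1 = (-2.8868 − 4.6188·0.5000)/5.1962 = -1.0000.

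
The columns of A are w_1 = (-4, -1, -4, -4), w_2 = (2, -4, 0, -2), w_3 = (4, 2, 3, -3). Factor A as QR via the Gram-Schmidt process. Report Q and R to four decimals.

w_1 = (-4, -1, -4, -4); ‖w_1‖ = 7.0000, so q_1 = (-0.5714, -0.1429, -0.5714, -0.5714).
q_1·w_2 = (-0.5714)·2 + (-0.1429)·(-4) + (-0.5714)·0 + (-0.5714)·(-2) = 0.5714.
u_2 = w_2 − 0.5714·q_1 = (2.3265, -3.9184, 0.3265, -1.6735).
‖u_2‖ = 4.8655, so q_2 = (0.4782, -0.8053, 0.0671, -0.3439).
q_1·w_3 = (-0.5714)·4 + (-0.1429)·2 + (-0.5714)·3 + (-0.5714)·(-3) = -2.5714; q_2·w_3 = 0.4782·4 + (-0.8053)·2 + 0.0671·3 + (-0.3439)·(-3) = 1.5352.
u_3 = w_3 + 2.5714·q_1 − 1.5352·q_2 = (1.7966, 2.8690, 1.4276, -3.9414).
‖u_3‖ = 5.3880, so q_3 = (0.3334, 0.5325, 0.2650, -0.7315).

Q = [[-0.5714, 0.4782, 0.3334], [-0.1429, -0.8053, 0.5325], [-0.5714, 0.0671, 0.2650], [-0.5714, -0.3439, -0.7315]], R = [[7.0000, 0.5714, -2.5714], [0.0000, 4.8655, 1.5352], [0.0000, 0.0000, 5.3880]]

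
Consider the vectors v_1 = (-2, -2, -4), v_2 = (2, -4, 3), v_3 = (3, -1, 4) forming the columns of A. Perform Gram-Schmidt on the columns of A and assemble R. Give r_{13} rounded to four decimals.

q_1 = v_1/‖v_1‖ = (-2, -2, -4)/4.8990 = (-0.4082, -0.4082, -0.8165).
r_{13} = q_1·v_3 = -4.0825.

r_{13} = -4.0825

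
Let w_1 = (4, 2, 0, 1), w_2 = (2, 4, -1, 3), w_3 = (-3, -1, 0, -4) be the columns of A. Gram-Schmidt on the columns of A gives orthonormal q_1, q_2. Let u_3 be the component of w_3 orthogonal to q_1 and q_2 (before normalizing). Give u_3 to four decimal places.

w_1 = (4, 2, 0, 1); ‖w_1‖ = 4.5826, so q_1 = (0.8729, 0.4364, 0.0000, 0.2182).
q_1·w_2 = 0.8729·2 + 0.4364·4 + 0.0000·(-1) + 0.2182·3 = 4.1461.
u_2 = w_2 − 4.1461·q_1 = (-1.6190, 2.1905, -1.0000, 2.0952).
‖u_2‖ = 3.5790, so q_2 = (-0.4524, 0.6120, -0.2794, 0.5854).
q_1·w_3 = 0.8729·(-3) + 0.4364·(-1) + 0.0000·0 + 0.2182·(-4) = -3.9279; q_2·w_3 = (-0.4524)·(-3) + 0.6120·(-1) + (-0.2794)·0 + 0.5854·(-4) = -1.5966.
u_3 = w_3 + 3.9279·q_1 + 1.5966·q_2 = (-0.2937, 1.6914, -0.4461, -2.2082).

u_3 = (-0.2937, 1.6914, -0.4461, -2.2082)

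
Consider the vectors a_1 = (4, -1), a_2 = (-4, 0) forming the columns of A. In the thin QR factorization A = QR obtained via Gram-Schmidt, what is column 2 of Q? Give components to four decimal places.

e_2 = (-0.2425, -0.9701)

a_1 = (4, -1); ‖a_1‖ = 4.1231, so e_1 = (0.9701, -0.2425).
e_1·a_2 = 0.9701·(-4) + (-0.2425)·0 = -3.8806.
u_2 = a_2 + 3.8806·e_1 = (-0.2353, -0.9412).
‖u_2‖ = 0.9701, so e_2 = (-0.2425, -0.9701).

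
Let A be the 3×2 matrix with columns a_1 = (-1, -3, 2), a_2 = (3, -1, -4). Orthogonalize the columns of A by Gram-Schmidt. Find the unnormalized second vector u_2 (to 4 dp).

u_2 = (2.4286, -2.7143, -2.8571)

a_1 = (-1, -3, 2); ‖a_1‖ = 3.7417, so q_1 = (-0.2673, -0.8018, 0.5345).
q_1·a_2 = (-0.2673)·3 + (-0.8018)·(-1) + 0.5345·(-4) = -2.1381.
u_2 = a_2 + 2.1381·q_1 = (2.4286, -2.7143, -2.8571).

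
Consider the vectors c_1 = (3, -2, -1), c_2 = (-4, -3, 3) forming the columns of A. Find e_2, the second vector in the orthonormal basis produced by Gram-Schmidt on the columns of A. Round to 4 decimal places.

c_1 = (3, -2, -1); ‖c_1‖ = 3.7417, so e_1 = (0.8018, -0.5345, -0.2673).
e_1·c_2 = 0.8018·(-4) + (-0.5345)·(-3) + (-0.2673)·3 = -2.4054.
u_2 = c_2 + 2.4054·e_1 = (-2.0714, -4.2857, 2.3571).
‖u_2‖ = 5.3117, so e_2 = (-0.3900, -0.8068, 0.4438).

e_2 = (-0.3900, -0.8068, 0.4438)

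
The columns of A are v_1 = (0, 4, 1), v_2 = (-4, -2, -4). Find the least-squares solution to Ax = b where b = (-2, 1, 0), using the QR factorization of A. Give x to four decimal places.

v_1 = (0, 4, 1); ‖v_1‖ = 4.1231, so q_1 = (0.0000, 0.9701, 0.2425).
q_1·v_2 = 0.0000·(-4) + 0.9701·(-2) + 0.2425·(-4) = -2.9104.
u_2 = v_2 + 2.9104·q_1 = (-4.0000, 0.8235, -3.2941).
‖u_2‖ = 5.2468, so q_2 = (-0.7624, 0.1570, -0.6278).
Qᵀb = (0.9701, 1.6817).
Back-substitute: x_2 = 1.6817/5.2468 = 0.3205.
x_1 = (0.9701 + 2.9104·0.3205)/4.1231 = 0.4615.

x = (0.4615, 0.3205)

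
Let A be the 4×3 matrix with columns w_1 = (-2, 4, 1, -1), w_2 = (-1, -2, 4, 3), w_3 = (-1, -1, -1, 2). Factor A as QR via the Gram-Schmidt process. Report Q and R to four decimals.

Q = [[-0.4264, -0.2707, -0.5449], [0.8528, -0.2031, 0.0238], [0.2132, 0.7868, -0.5789], [-0.2132, 0.5161, 0.6062]], R = [[4.6904, -1.0660, -1.0660], [0.0000, 5.3725, 0.7192], [0.0000, 0.0000, 2.3122]]

w_1 = (-2, 4, 1, -1); ‖w_1‖ = 4.6904, so e_1 = (-0.4264, 0.8528, 0.2132, -0.2132).
e_1·w_2 = (-0.4264)·(-1) + 0.8528·(-2) + 0.2132·4 + (-0.2132)·3 = -1.0660.
u_2 = w_2 + 1.0660·e_1 = (-1.4545, -1.0909, 4.2273, 2.7727).
‖u_2‖ = 5.3725, so e_2 = (-0.2707, -0.2031, 0.7868, 0.5161).
e_1·w_3 = (-0.4264)·(-1) + 0.8528·(-1) + 0.2132·(-1) + (-0.2132)·2 = -1.0660; e_2·w_3 = (-0.2707)·(-1) + (-0.2031)·(-1) + 0.7868·(-1) + 0.5161·2 = 0.7192.
u_3 = w_3 + 1.0660·e_1 − 0.7192·e_2 = (-1.2598, 0.0551, -1.3386, 1.4016).
‖u_3‖ = 2.3122, so e_3 = (-0.5449, 0.0238, -0.5789, 0.6062).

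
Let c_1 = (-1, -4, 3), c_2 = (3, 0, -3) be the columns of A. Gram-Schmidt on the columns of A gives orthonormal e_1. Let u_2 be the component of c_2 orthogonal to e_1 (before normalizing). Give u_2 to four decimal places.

u_2 = (2.5385, -1.8462, -1.6154)

e_1 = c_1/‖c_1‖ = (-1, -4, 3)/5.0990 = (-0.1961, -0.7845, 0.5883).
r_{12} = e_1·c_2 = -2.3534.
u_2 = c_2 + 2.3534·e_1 = (2.5385, -1.8462, -1.6154).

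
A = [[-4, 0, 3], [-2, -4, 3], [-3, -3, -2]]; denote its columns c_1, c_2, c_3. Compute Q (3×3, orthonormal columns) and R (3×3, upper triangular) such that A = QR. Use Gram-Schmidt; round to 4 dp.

Q = [[-0.7428, 0.6047, 0.2873], [-0.3714, -0.7292, 0.5747], [-0.5571, -0.3202, -0.7663]], R = [[5.3852, 3.1568, -2.2283], [0.0000, 3.8774, 0.2668], [0.0000, 0.0000, 4.1187]]

c_1 = (-4, -2, -3); ‖c_1‖ = 5.3852, so e_1 = (-0.7428, -0.3714, -0.5571).
e_1·c_2 = (-0.7428)·0 + (-0.3714)·(-4) + (-0.5571)·(-3) = 3.1568.
u_2 = c_2 − 3.1568·e_1 = (2.3448, -2.8276, -1.2414).
‖u_2‖ = 3.8774, so e_2 = (0.6047, -0.7292, -0.3202).
e_1·c_3 = (-0.7428)·3 + (-0.3714)·3 + (-0.5571)·(-2) = -2.2283; e_2·c_3 = 0.6047·3 + (-0.7292)·3 + (-0.3202)·(-2) = 0.2668.
u_3 = c_3 + 2.2283·e_1 − 0.2668·e_2 = (1.1835, 2.3670, -3.1560).
‖u_3‖ = 4.1187, so e_3 = (0.2873, 0.5747, -0.7663).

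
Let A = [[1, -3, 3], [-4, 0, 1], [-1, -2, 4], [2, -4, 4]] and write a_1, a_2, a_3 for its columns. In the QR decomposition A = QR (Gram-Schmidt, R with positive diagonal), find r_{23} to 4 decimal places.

a_1 = (1, -4, -1, 2); ‖a_1‖ = 4.6904, so q_1 = (0.2132, -0.8528, -0.2132, 0.4264).
q_1·a_2 = 0.2132·(-3) + (-0.8528)·0 + (-0.2132)·(-2) + 0.4264·(-4) = -1.9188.
u_2 = a_2 + 1.9188·q_1 = (-2.5909, -1.6364, -2.4091, -3.1818).
‖u_2‖ = 5.0317, so q_2 = (-0.5149, -0.3252, -0.4788, -0.6324).
r_{23} = q_2·a_3 = -6.3145.

r_{23} = -6.3145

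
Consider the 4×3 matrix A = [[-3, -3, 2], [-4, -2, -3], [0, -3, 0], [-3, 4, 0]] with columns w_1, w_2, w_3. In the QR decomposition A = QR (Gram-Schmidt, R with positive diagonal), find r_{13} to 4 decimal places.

w_1 = (-3, -4, 0, -3); ‖w_1‖ = 5.8310, so q_1 = (-0.5145, -0.6860, 0.0000, -0.5145).
r_{13} = q_1·w_3 = 1.0290.

r_{13} = 1.0290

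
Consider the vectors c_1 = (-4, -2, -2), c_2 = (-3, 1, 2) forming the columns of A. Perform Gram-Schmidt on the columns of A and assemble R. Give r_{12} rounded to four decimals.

c_1 = (-4, -2, -2); ‖c_1‖ = 4.8990, so e_1 = (-0.8165, -0.4082, -0.4082).
r_{12} = e_1·c_2 = 1.2247.

r_{12} = 1.2247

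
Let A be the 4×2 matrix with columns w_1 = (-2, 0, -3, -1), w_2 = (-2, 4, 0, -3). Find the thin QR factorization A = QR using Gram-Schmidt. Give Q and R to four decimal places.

e_1 = w_1/‖w_1‖ = (-2, 0, -3, -1)/3.7417 = (-0.5345, 0.0000, -0.8018, -0.2673).
r_{12} = e_1·w_2 = 1.8708.
u_2 = w_2 − 1.8708·e_1 = (-1.0000, 4.0000, 1.5000, -2.5000).
‖u_2‖ = 5.0498, so e_2 = (-0.1980, 0.7921, 0.2970, -0.4951).

Q = [[-0.5345, -0.1980], [0.0000, 0.7921], [-0.8018, 0.2970], [-0.2673, -0.4951]], R = [[3.7417, 1.8708], [0.0000, 5.0498]]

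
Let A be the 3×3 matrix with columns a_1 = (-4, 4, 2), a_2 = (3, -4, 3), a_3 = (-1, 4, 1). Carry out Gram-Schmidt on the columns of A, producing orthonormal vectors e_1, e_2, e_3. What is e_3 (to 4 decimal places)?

a_1 = (-4, 4, 2); ‖a_1‖ = 6.0000, so e_1 = (-0.6667, 0.6667, 0.3333).
e_1·a_2 = (-0.6667)·3 + 0.6667·(-4) + 0.3333·3 = -3.6667.
u_2 = a_2 + 3.6667·e_1 = (0.5556, -1.5556, 4.2222).
‖u_2‖ = 4.5338, so e_2 = (0.1225, -0.3431, 0.9313).
e_1·a_3 = (-0.6667)·(-1) + 0.6667·4 + 0.3333·1 = 3.6667; e_2·a_3 = 0.1225·(-1) + (-0.3431)·4 + 0.9313·1 = -0.5637.
u_3 = a_3 − 3.6667·e_1 + 0.5637·e_2 = (1.5135, 1.3622, 0.3027).
‖u_3‖ = 2.0586, so e_3 = (0.7352, 0.6617, 0.1470).

e_3 = (0.7352, 0.6617, 0.1470)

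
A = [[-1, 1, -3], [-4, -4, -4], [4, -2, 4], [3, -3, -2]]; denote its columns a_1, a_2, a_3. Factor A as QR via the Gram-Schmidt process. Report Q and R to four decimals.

e_1 = a_1/‖a_1‖ = (-1, -4, 4, 3)/6.4807 = (-0.1543, -0.6172, 0.6172, 0.4629).
r_{12} = e_1·a_2 = -0.3086.
u_2 = a_2 + 0.3086·e_1 = (0.9524, -4.1905, -1.8095, -2.8571).
‖u_2‖ = 5.4685, so e_2 = (0.1742, -0.7663, -0.3309, -0.5225).
r_{13} = e_1·a_3 = 4.4748; r_{23} = e_2·a_3 = 2.2640.
u_3 = a_3 − 4.4748·e_1 − 2.2640·e_2 = (-2.7038, 0.4968, 1.9873, -2.8885).
‖u_3‖ = 4.4554, so e_3 = (-0.6069, 0.1115, 0.4460, -0.6483).

Q = [[-0.1543, 0.1742, -0.6069], [-0.6172, -0.7663, 0.1115], [0.6172, -0.3309, 0.4460], [0.4629, -0.5225, -0.6483]], R = [[6.4807, -0.3086, 4.4748], [0.0000, 5.4685, 2.2640], [0.0000, 0.0000, 4.4554]]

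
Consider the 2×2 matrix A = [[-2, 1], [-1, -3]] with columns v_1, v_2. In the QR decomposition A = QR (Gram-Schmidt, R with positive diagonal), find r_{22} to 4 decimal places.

e_1 = v_1/‖v_1‖ = (-2, -1)/2.2361 = (-0.8944, -0.4472).
r_{12} = e_1·v_2 = 0.4472.
u_2 = v_2 − 0.4472·e_1 = (1.4000, -2.8000).
r_{22} = ‖u_2‖ = 3.1305.

r_{22} = 3.1305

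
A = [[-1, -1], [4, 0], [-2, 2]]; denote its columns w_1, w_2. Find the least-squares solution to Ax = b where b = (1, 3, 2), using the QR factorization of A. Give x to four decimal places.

e_1 = w_1/‖w_1‖ = (-1, 4, -2)/4.5826 = (-0.2182, 0.8729, -0.4364).
r_{12} = e_1·w_2 = -0.6547.
u_2 = w_2 + 0.6547·e_1 = (-1.1429, 0.5714, 1.7143).
‖u_2‖ = 2.1381, so e_2 = (-0.5345, 0.2673, 0.8018).
Qᵀb = (1.5275, 1.8708).
Back-substitute: x_2 = 1.8708/2.1381 = 0.8750.
x_1 = (1.5275 + 0.6547·0.8750)/4.5826 = 0.4583.

x = (0.4583, 0.8750)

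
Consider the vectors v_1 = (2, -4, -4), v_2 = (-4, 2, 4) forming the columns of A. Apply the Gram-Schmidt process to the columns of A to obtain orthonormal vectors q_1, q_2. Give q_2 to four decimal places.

q_2 = (-0.8085, -0.5659, 0.1617)

v_1 = (2, -4, -4); ‖v_1‖ = 6.0000, so q_1 = (0.3333, -0.6667, -0.6667).
q_1·v_2 = 0.3333·(-4) + (-0.6667)·2 + (-0.6667)·4 = -5.3333.
u_2 = v_2 + 5.3333·q_1 = (-2.2222, -1.5556, 0.4444).
‖u_2‖ = 2.7487, so q_2 = (-0.8085, -0.5659, 0.1617).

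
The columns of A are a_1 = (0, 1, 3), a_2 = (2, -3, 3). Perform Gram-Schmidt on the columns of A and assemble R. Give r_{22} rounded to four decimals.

r_{22} = 4.2895

a_1 = (0, 1, 3); ‖a_1‖ = 3.1623, so e_1 = (0.0000, 0.3162, 0.9487).
e_1·a_2 = 0.0000·2 + 0.3162·(-3) + 0.9487·3 = 1.8974.
u_2 = a_2 − 1.8974·e_1 = (2.0000, -3.6000, 1.2000).
r_{22} = ‖u_2‖ = 4.2895.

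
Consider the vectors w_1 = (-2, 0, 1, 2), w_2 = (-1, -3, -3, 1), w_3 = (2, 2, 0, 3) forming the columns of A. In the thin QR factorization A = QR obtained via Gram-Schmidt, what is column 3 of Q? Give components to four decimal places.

e_3 = (0.5749, 0.3111, -0.2667, 0.7082)

e_1 = w_1/‖w_1‖ = (-2, 0, 1, 2)/3.0000 = (-0.6667, 0.0000, 0.3333, 0.6667).
r_{12} = e_1·w_2 = 0.3333.
u_2 = w_2 − 0.3333·e_1 = (-0.7778, -3.0000, -3.1111, 0.7778).
‖u_2‖ = 4.4597, so e_2 = (-0.1744, -0.6727, -0.6976, 0.1744).
r_{13} = e_1·w_3 = 0.6667; r_{23} = e_2·w_3 = -1.1710.
u_3 = w_3 − 0.6667·e_1 + 1.1710·e_2 = (2.2402, 1.2123, -1.0391, 2.7598).
‖u_3‖ = 3.8967, so e_3 = (0.5749, 0.3111, -0.2667, 0.7082).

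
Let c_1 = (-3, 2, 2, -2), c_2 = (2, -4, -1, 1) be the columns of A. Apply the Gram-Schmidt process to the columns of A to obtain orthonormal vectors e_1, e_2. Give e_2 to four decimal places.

e_2 = (-0.2229, -0.8916, 0.2786, -0.2786)

c_1 = (-3, 2, 2, -2); ‖c_1‖ = 4.5826, so e_1 = (-0.6547, 0.4364, 0.4364, -0.4364).
e_1·c_2 = (-0.6547)·2 + 0.4364·(-4) + 0.4364·(-1) + (-0.4364)·1 = -3.9279.
u_2 = c_2 + 3.9279·e_1 = (-0.5714, -2.2857, 0.7143, -0.7143).
‖u_2‖ = 2.5635, so e_2 = (-0.2229, -0.8916, 0.2786, -0.2786).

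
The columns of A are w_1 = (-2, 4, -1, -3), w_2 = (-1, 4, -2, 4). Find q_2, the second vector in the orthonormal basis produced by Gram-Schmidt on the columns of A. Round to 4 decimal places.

w_1 = (-2, 4, -1, -3); ‖w_1‖ = 5.4772, so q_1 = (-0.3651, 0.7303, -0.1826, -0.5477).
q_1·w_2 = (-0.3651)·(-1) + 0.7303·4 + (-0.1826)·(-2) + (-0.5477)·4 = 1.4606.
u_2 = w_2 − 1.4606·q_1 = (-0.4667, 2.9333, -1.7333, 4.8000).
‖u_2‖ = 5.9048, so q_2 = (-0.0790, 0.4968, -0.2935, 0.8129).

q_2 = (-0.0790, 0.4968, -0.2935, 0.8129)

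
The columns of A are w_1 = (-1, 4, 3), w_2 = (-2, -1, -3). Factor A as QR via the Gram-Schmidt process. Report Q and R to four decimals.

Q = [[-0.1961, -0.7926], [0.7845, 0.2265], [0.5883, -0.5661]], R = [[5.0990, -2.1573], [0.0000, 3.0571]]

w_1 = (-1, 4, 3); ‖w_1‖ = 5.0990, so q_1 = (-0.1961, 0.7845, 0.5883).
q_1·w_2 = (-0.1961)·(-2) + 0.7845·(-1) + 0.5883·(-3) = -2.1573.
u_2 = w_2 + 2.1573·q_1 = (-2.4231, 0.6923, -1.7308).
‖u_2‖ = 3.0571, so q_2 = (-0.7926, 0.2265, -0.5661).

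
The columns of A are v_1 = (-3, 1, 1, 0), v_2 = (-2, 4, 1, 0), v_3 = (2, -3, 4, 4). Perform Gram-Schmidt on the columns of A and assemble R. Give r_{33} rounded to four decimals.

q_1 = v_1/‖v_1‖ = (-3, 1, 1, 0)/3.3166 = (-0.9045, 0.3015, 0.3015, 0.0000).
r_{12} = q_1·v_2 = 3.3166.
u_2 = v_2 − 3.3166·q_1 = (1.0000, 3.0000, 0.0000, 0.0000).
‖u_2‖ = 3.1623, so q_2 = (0.3162, 0.9487, 0.0000, 0.0000).
r_{13} = q_1·v_3 = -1.5076; r_{23} = q_2·v_3 = -2.2136.
u_3 = v_3 + 1.5076·q_1 + 2.2136·q_2 = (1.3364, -0.4455, 4.4545, 4.0000).
r_{33} = ‖u_3‖ = 6.1504.

r_{33} = 6.1504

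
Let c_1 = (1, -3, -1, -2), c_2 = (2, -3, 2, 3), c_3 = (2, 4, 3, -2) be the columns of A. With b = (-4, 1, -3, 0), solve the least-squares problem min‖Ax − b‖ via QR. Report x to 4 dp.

e_1 = c_1/‖c_1‖ = (1, -3, -1, -2)/3.8730 = (0.2582, -0.7746, -0.2582, -0.5164).
r_{12} = e_1·c_2 = 0.7746.
u_2 = c_2 − 0.7746·e_1 = (1.8000, -2.4000, 2.2000, 3.4000).
‖u_2‖ = 5.0398, so e_2 = (0.3572, -0.4762, 0.4365, 0.6746).
r_{13} = e_1·c_3 = -2.3238; r_{23} = e_2·c_3 = -1.2302.
u_3 = c_3 + 2.3238·e_1 + 1.2302·e_2 = (3.0394, 1.6142, 2.9370, -2.3701).
‖u_3‖ = 5.1075, so e_3 = (0.5951, 0.3160, 0.5750, -0.4640).
Qᵀb = (-1.0328, -3.2144, -3.7894).
Back-substitute: x_3 = -3.7894/5.1075 = -0.7419.
x_2 = (-3.2144 + 1.2302·(-0.7419))/5.0398 = -0.8189.
x_1 = (-1.0328 − 0.7746·(-0.8189) + 2.3238·(-0.7419))/3.8730 = -0.5480.

x = (-0.5480, -0.8189, -0.7419)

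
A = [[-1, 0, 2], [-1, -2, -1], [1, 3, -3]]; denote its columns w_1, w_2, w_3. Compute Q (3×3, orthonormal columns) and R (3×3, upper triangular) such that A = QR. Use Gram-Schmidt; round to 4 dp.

Q = [[-0.5774, 0.7715, 0.2673], [-0.5774, -0.1543, -0.8018], [0.5774, 0.6172, -0.5345]], R = [[1.7321, 2.8868, -2.3094], [0.0000, 2.1602, -0.1543], [0.0000, 0.0000, 2.9399]]

w_1 = (-1, -1, 1); ‖w_1‖ = 1.7321, so q_1 = (-0.5774, -0.5774, 0.5774).
q_1·w_2 = (-0.5774)·0 + (-0.5774)·(-2) + 0.5774·3 = 2.8868.
u_2 = w_2 − 2.8868·q_1 = (1.6667, -0.3333, 1.3333).
‖u_2‖ = 2.1602, so q_2 = (0.7715, -0.1543, 0.6172).
q_1·w_3 = (-0.5774)·2 + (-0.5774)·(-1) + 0.5774·(-3) = -2.3094; q_2·w_3 = 0.7715·2 + (-0.1543)·(-1) + 0.6172·(-3) = -0.1543.
u_3 = w_3 + 2.3094·q_1 + 0.1543·q_2 = (0.7857, -2.3571, -1.5714).
‖u_3‖ = 2.9399, so q_3 = (0.2673, -0.8018, -0.5345).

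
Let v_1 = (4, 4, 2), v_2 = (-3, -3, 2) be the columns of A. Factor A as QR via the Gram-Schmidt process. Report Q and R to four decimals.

Q = [[0.6667, -0.2357], [0.6667, -0.2357], [0.3333, 0.9428]], R = [[6.0000, -3.3333], [0.0000, 3.2998]]

v_1 = (4, 4, 2); ‖v_1‖ = 6.0000, so q_1 = (0.6667, 0.6667, 0.3333).
q_1·v_2 = 0.6667·(-3) + 0.6667·(-3) + 0.3333·2 = -3.3333.
u_2 = v_2 + 3.3333·q_1 = (-0.7778, -0.7778, 3.1111).
‖u_2‖ = 3.2998, so q_2 = (-0.2357, -0.2357, 0.9428).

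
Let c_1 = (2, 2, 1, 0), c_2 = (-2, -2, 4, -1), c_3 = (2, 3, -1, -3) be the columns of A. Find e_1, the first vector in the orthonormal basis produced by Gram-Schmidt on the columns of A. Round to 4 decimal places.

e_1 = c_1/‖c_1‖ = (2, 2, 1, 0)/3.0000 = (0.6667, 0.6667, 0.3333, 0.0000).

e_1 = (0.6667, 0.6667, 0.3333, 0.0000)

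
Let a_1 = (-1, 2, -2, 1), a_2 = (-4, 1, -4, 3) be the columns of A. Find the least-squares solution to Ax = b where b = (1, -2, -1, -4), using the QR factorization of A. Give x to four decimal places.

q_1 = a_1/‖a_1‖ = (-1, 2, -2, 1)/3.1623 = (-0.3162, 0.6325, -0.6325, 0.3162).
r_{12} = q_1·a_2 = 5.3759.
u_2 = a_2 − 5.3759·q_1 = (-2.3000, -2.4000, -0.6000, 1.3000).
‖u_2‖ = 3.6194, so q_2 = (-0.6355, -0.6631, -0.1658, 0.3592).
Qᵀb = (-2.2136, -0.5802).
Back-substitute: x_2 = -0.5802/3.6194 = -0.1603.
x_1 = (-2.2136 − 5.3759·(-0.1603))/3.1623 = -0.4275.

x = (-0.4275, -0.1603)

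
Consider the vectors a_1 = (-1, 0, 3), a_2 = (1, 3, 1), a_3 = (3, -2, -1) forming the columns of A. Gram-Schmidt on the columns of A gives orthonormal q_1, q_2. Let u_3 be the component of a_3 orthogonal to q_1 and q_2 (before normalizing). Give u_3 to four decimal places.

a_1 = (-1, 0, 3); ‖a_1‖ = 3.1623, so q_1 = (-0.3162, 0.0000, 0.9487).
q_1·a_2 = (-0.3162)·1 + 0.0000·3 + 0.9487·1 = 0.6325.
u_2 = a_2 − 0.6325·q_1 = (1.2000, 3.0000, 0.4000).
‖u_2‖ = 3.2558, so q_2 = (0.3686, 0.9214, 0.1229).
q_1·a_3 = (-0.3162)·3 + 0.0000·(-2) + 0.9487·(-1) = -1.8974; q_2·a_3 = 0.3686·3 + 0.9214·(-2) + 0.1229·(-1) = -0.8600.
u_3 = a_3 + 1.8974·q_1 + 0.8600·q_2 = (2.7170, -1.2075, 0.9057).

u_3 = (2.7170, -1.2075, 0.9057)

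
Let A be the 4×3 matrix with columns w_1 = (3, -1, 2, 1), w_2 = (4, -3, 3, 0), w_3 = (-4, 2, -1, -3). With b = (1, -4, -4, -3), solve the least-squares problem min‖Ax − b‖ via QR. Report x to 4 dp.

e_1 = w_1/‖w_1‖ = (3, -1, 2, 1)/3.8730 = (0.7746, -0.2582, 0.5164, 0.2582).
r_{12} = e_1·w_2 = 5.4222.
u_2 = w_2 − 5.4222·e_1 = (-0.2000, -1.6000, 0.2000, -1.4000).
‖u_2‖ = 2.1448, so e_2 = (-0.0933, -0.7460, 0.0933, -0.6528).
r_{13} = e_1·w_3 = -4.9058; r_{23} = e_2·w_3 = 0.7460.
u_3 = w_3 + 4.9058·e_1 − 0.7460·e_2 = (-0.1304, 1.2899, 1.4638, -1.2464).
‖u_3‖ = 2.3188, so e_3 = (-0.0563, 0.5563, 0.6313, -0.5375).
Qᵀb = (-1.0328, 4.4760, -3.1938).
Back-substitute: x_3 = -3.1938/2.3188 = -1.3774.
x_2 = (4.4760 − 0.7460·(-1.3774))/2.1448 = 2.5660.
x_1 = (-1.0328 − 5.4222·2.5660 + 4.9058·(-1.3774))/3.8730 = -5.6038.

x = (-5.6038, 2.5660, -1.3774)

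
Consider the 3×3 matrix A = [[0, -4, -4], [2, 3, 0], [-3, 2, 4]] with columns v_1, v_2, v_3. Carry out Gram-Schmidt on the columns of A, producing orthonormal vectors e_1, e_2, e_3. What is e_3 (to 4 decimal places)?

e_3 = (-0.6695, -0.6180, -0.4120)

v_1 = (0, 2, -3); ‖v_1‖ = 3.6056, so e_1 = (0.0000, 0.5547, -0.8321).
e_1·v_2 = 0.0000·(-4) + 0.5547·3 + (-0.8321)·2 = 0.0000.
u_2 = v_2 + 0.0000·e_1 = (-4.0000, 3.0000, 2.0000).
‖u_2‖ = 5.3852, so e_2 = (-0.7428, 0.5571, 0.3714).
e_1·v_3 = 0.0000·(-4) + 0.5547·0 + (-0.8321)·4 = -3.3282; e_2·v_3 = (-0.7428)·(-4) + 0.5571·0 + 0.3714·4 = 4.4567.
u_3 = v_3 + 3.3282·e_1 − 4.4567·e_2 = (-0.6897, -0.6366, -0.4244).
‖u_3‖ = 1.0301, so e_3 = (-0.6695, -0.6180, -0.4120).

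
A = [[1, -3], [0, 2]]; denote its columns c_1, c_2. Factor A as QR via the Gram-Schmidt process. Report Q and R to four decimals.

Q = [[1.0000, 0.0000], [0.0000, 1.0000]], R = [[1.0000, -3.0000], [0.0000, 2.0000]]

c_1 = (1, 0); ‖c_1‖ = 1.0000, so e_1 = (1.0000, 0.0000).
e_1·c_2 = 1.0000·(-3) + 0.0000·2 = -3.0000.
u_2 = c_2 + 3.0000·e_1 = (0.0000, 2.0000).
‖u_2‖ = 2.0000, so e_2 = (0.0000, 1.0000).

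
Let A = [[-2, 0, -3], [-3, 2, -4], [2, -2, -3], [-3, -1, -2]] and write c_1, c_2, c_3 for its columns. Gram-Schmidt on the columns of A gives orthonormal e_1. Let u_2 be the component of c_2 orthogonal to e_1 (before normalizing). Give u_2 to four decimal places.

u_2 = (-0.5385, 1.1923, -1.4615, -1.8077)

e_1 = c_1/‖c_1‖ = (-2, -3, 2, -3)/5.0990 = (-0.3922, -0.5883, 0.3922, -0.5883).
r_{12} = e_1·c_2 = -1.3728.
u_2 = c_2 + 1.3728·e_1 = (-0.5385, 1.1923, -1.4615, -1.8077).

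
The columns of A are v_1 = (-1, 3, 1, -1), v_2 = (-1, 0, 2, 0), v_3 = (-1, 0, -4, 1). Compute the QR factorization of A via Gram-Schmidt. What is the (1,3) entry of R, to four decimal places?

r_{13} = -1.1547

v_1 = (-1, 3, 1, -1); ‖v_1‖ = 3.4641, so e_1 = (-0.2887, 0.8660, 0.2887, -0.2887).
r_{13} = e_1·v_3 = -1.1547.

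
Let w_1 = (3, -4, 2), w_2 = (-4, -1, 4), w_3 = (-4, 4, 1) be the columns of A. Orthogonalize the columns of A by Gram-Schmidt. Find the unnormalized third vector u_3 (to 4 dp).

w_1 = (3, -4, 2); ‖w_1‖ = 5.3852, so q_1 = (0.5571, -0.7428, 0.3714).
q_1·w_2 = 0.5571·(-4) + (-0.7428)·(-1) + 0.3714·4 = 0.0000.
u_2 = w_2 + 0.0000·q_1 = (-4.0000, -1.0000, 4.0000).
‖u_2‖ = 5.7446, so q_2 = (-0.6963, -0.1741, 0.6963).
q_1·w_3 = 0.5571·(-4) + (-0.7428)·4 + 0.3714·1 = -4.8281; q_2·w_3 = (-0.6963)·(-4) + (-0.1741)·4 + 0.6963·1 = 2.7852.
u_3 = w_3 + 4.8281·q_1 − 2.7852·q_2 = (0.6290, 0.8986, 0.8537).

u_3 = (0.6290, 0.8986, 0.8537)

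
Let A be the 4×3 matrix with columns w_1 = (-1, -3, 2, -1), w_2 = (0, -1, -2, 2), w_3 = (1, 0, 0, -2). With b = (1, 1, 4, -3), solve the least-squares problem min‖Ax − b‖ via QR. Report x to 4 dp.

x = (0.1457, -1.5654, 0.1185)

e_1 = w_1/‖w_1‖ = (-1, -3, 2, -1)/3.8730 = (-0.2582, -0.7746, 0.5164, -0.2582).
r_{12} = e_1·w_2 = -0.7746.
u_2 = w_2 + 0.7746·e_1 = (-0.2000, -1.6000, -1.6000, 1.8000).
‖u_2‖ = 2.8983, so e_2 = (-0.0690, -0.5521, -0.5521, 0.6211).
r_{13} = e_1·w_3 = 0.2582; r_{23} = e_2·w_3 = -1.3111.
u_3 = w_3 − 0.2582·e_1 + 1.3111·e_2 = (0.9762, -0.5238, -0.8571, -1.1190).
‖u_3‖ = 1.7928, so e_3 = (0.5445, -0.2922, -0.4781, -0.6242).
Qᵀb = (1.8074, -4.6924, 0.2125).
Back-substitute: x_3 = 0.2125/1.7928 = 0.1185.
x_2 = (-4.6924 + 1.3111·0.1185)/2.8983 = -1.5654.
x_1 = (1.8074 + 0.7746·(-1.5654) − 0.2582·0.1185)/3.8730 = 0.1457.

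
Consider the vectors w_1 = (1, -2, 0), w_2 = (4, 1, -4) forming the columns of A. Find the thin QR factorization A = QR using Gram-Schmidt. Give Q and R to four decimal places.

Q = [[0.4472, 0.6344], [-0.8944, 0.3172], [0.0000, -0.7049]], R = [[2.2361, 0.8944], [0.0000, 5.6745]]

q_1 = w_1/‖w_1‖ = (1, -2, 0)/2.2361 = (0.4472, -0.8944, 0.0000).
r_{12} = q_1·w_2 = 0.8944.
u_2 = w_2 − 0.8944·q_1 = (3.6000, 1.8000, -4.0000).
‖u_2‖ = 5.6745, so q_2 = (0.6344, 0.3172, -0.7049).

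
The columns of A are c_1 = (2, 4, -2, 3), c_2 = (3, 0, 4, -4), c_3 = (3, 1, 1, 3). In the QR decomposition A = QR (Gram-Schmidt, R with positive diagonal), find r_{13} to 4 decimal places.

c_1 = (2, 4, -2, 3); ‖c_1‖ = 5.7446, so q_1 = (0.3482, 0.6963, -0.3482, 0.5222).
r_{13} = q_1·c_3 = 2.9593.

r_{13} = 2.9593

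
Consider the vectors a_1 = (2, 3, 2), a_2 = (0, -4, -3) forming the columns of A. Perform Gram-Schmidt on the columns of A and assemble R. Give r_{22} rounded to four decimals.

q_1 = a_1/‖a_1‖ = (2, 3, 2)/4.1231 = (0.4851, 0.7276, 0.4851).
r_{12} = q_1·a_2 = -4.3656.
u_2 = a_2 + 4.3656·q_1 = (2.1176, -0.8235, -0.8824).
r_{22} = ‖u_2‖ = 2.4375.

r_{22} = 2.4375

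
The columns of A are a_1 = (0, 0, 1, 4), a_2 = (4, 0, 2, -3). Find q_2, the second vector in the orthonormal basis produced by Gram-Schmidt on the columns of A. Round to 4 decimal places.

q_2 = (0.8319, 0.0000, 0.5383, -0.1346)

a_1 = (0, 0, 1, 4); ‖a_1‖ = 4.1231, so q_1 = (0.0000, 0.0000, 0.2425, 0.9701).
q_1·a_2 = 0.0000·4 + 0.0000·0 + 0.2425·2 + 0.9701·(-3) = -2.4254.
u_2 = a_2 + 2.4254·q_1 = (4.0000, 0.0000, 2.5882, -0.6471).
‖u_2‖ = 4.8081, so q_2 = (0.8319, 0.0000, 0.5383, -0.1346).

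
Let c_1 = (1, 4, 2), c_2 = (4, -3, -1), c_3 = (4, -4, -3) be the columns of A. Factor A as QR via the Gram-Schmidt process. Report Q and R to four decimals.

e_1 = c_1/‖c_1‖ = (1, 4, 2)/4.5826 = (0.2182, 0.8729, 0.4364).
r_{12} = e_1·c_2 = -2.1822.
u_2 = c_2 + 2.1822·e_1 = (4.4762, -1.0952, -0.0476).
‖u_2‖ = 4.6085, so e_2 = (0.9713, -0.2377, -0.0103).
r_{13} = e_1·c_3 = -3.9279; r_{23} = e_2·c_3 = 4.8668.
u_3 = c_3 + 3.9279·e_1 − 4.8668·e_2 = (0.1300, 0.5852, -1.2354).
‖u_3‖ = 1.3732, so e_3 = (0.0947, 0.4262, -0.8997).

Q = [[0.2182, 0.9713, 0.0947], [0.8729, -0.2377, 0.4262], [0.4364, -0.0103, -0.8997]], R = [[4.5826, -2.1822, -3.9279], [0.0000, 4.6085, 4.8668], [0.0000, 0.0000, 1.3732]]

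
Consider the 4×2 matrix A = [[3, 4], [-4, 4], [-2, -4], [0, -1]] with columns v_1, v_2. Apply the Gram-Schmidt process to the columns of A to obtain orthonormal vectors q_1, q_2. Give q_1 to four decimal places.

q_1 = (0.5571, -0.7428, -0.3714, 0.0000)

q_1 = v_1/‖v_1‖ = (3, -4, -2, 0)/5.3852 = (0.5571, -0.7428, -0.3714, 0.0000).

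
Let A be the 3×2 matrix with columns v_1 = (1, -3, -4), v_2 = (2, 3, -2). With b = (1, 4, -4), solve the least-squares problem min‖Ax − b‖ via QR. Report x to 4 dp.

v_1 = (1, -3, -4); ‖v_1‖ = 5.0990, so q_1 = (0.1961, -0.5883, -0.7845).
q_1·v_2 = 0.1961·2 + (-0.5883)·3 + (-0.7845)·(-2) = 0.1961.
u_2 = v_2 − 0.1961·q_1 = (1.9615, 3.1154, -1.8462).
‖u_2‖ = 4.1184, so q_2 = (0.4763, 0.7564, -0.4483).
Qᵀb = (0.9806, 5.2951).
Back-substitute: x_2 = 5.2951/4.1184 = 1.2857.
x_1 = (0.9806 − 0.1961·1.2857)/5.0990 = 0.1429.

x = (0.1429, 1.2857)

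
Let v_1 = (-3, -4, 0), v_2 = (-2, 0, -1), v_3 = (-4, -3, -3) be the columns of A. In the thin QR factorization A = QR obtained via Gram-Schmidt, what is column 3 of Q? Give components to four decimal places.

v_1 = (-3, -4, 0); ‖v_1‖ = 5.0000, so e_1 = (-0.6000, -0.8000, 0.0000).
e_1·v_2 = (-0.6000)·(-2) + (-0.8000)·0 + 0.0000·(-1) = 1.2000.
u_2 = v_2 − 1.2000·e_1 = (-1.2800, 0.9600, -1.0000).
‖u_2‖ = 1.8868, so e_2 = (-0.6784, 0.5088, -0.5300).
e_1·v_3 = (-0.6000)·(-4) + (-0.8000)·(-3) + 0.0000·(-3) = 4.8000; e_2·v_3 = (-0.6784)·(-4) + 0.5088·(-3) + (-0.5300)·(-3) = 2.7772.
u_3 = v_3 − 4.8000·e_1 − 2.7772·e_2 = (0.7640, -0.5730, -1.5281).
‖u_3‖ = 1.8020, so e_3 = (0.4240, -0.3180, -0.8480).

e_3 = (0.4240, -0.3180, -0.8480)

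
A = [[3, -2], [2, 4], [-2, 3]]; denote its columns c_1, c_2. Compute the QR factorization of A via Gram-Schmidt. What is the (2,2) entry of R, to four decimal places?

q_1 = c_1/‖c_1‖ = (3, 2, -2)/4.1231 = (0.7276, 0.4851, -0.4851).
r_{12} = q_1·c_2 = -0.9701.
u_2 = c_2 + 0.9701·q_1 = (-1.2941, 4.4706, 2.5294).
r_{22} = ‖u_2‖ = 5.2971.

r_{22} = 5.2971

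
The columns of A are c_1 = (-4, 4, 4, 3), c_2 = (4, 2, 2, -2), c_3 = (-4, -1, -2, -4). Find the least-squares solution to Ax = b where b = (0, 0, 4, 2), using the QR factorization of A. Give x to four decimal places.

c_1 = (-4, 4, 4, 3); ‖c_1‖ = 7.5498, so q_1 = (-0.5298, 0.5298, 0.5298, 0.3974).
q_1·c_2 = (-0.5298)·4 + 0.5298·2 + 0.5298·2 + 0.3974·(-2) = -0.7947.
u_2 = c_2 + 0.7947·q_1 = (3.5789, 2.4211, 2.4211, -1.6842).
‖u_2‖ = 5.2315, so q_2 = (0.6841, 0.4628, 0.4628, -0.3219).
q_1·c_3 = (-0.5298)·(-4) + 0.5298·(-1) + 0.5298·(-2) + 0.3974·(-4) = -1.0596; q_2·c_3 = 0.6841·(-4) + 0.4628·(-1) + 0.4628·(-2) + (-0.3219)·(-4) = -2.8371.
u_3 = c_3 + 1.0596·q_1 + 2.8371·q_2 = (-2.6205, 0.8744, -0.1256, -4.4923).
‖u_3‖ = 5.2752, so q_3 = (-0.4968, 0.1657, -0.0238, -0.8516).
Qᵀb = (2.9140, 1.2073, -1.7984).
Back-substitute: x_3 = -1.7984/5.2752 = -0.3409.
x_2 = (1.2073 + 2.8371·(-0.3409))/5.2315 = 0.0459.
x_1 = (2.9140 + 0.7947·0.0459 + 1.0596·(-0.3409))/7.5498 = 0.3429.

x = (0.3429, 0.0459, -0.3409)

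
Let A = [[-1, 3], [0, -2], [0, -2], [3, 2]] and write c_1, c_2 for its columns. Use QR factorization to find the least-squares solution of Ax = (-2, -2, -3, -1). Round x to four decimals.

c_1 = (-1, 0, 0, 3); ‖c_1‖ = 3.1623, so q_1 = (-0.3162, 0.0000, 0.0000, 0.9487).
q_1·c_2 = (-0.3162)·3 + 0.0000·(-2) + 0.0000·(-2) + 0.9487·2 = 0.9487.
u_2 = c_2 − 0.9487·q_1 = (3.3000, -2.0000, -2.0000, 1.1000).
‖u_2‖ = 4.4833, so q_2 = (0.7361, -0.4461, -0.4461, 0.2454).
Qᵀb = (-0.3162, 0.5130).
Back-substitute: x_2 = 0.5130/4.4833 = 0.1144.
x_1 = (-0.3162 − 0.9487·0.1144)/3.1623 = -0.1343.

x = (-0.1343, 0.1144)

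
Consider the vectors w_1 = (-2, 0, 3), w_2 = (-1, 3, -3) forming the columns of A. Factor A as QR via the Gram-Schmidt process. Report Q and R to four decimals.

q_1 = w_1/‖w_1‖ = (-2, 0, 3)/3.6056 = (-0.5547, 0.0000, 0.8321).
r_{12} = q_1·w_2 = -1.9415.
u_2 = w_2 + 1.9415·q_1 = (-2.0769, 3.0000, -1.3846).
‖u_2‖ = 3.9027, so q_2 = (-0.5322, 0.7687, -0.3548).

Q = [[-0.5547, -0.5322], [0.0000, 0.7687], [0.8321, -0.3548]], R = [[3.6056, -1.9415], [0.0000, 3.9027]]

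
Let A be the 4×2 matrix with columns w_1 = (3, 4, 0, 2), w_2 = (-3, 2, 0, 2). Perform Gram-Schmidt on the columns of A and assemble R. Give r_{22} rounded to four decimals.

w_1 = (3, 4, 0, 2); ‖w_1‖ = 5.3852, so q_1 = (0.5571, 0.7428, 0.0000, 0.3714).
q_1·w_2 = 0.5571·(-3) + 0.7428·2 + 0.0000·0 + 0.3714·2 = 0.5571.
u_2 = w_2 − 0.5571·q_1 = (-3.3103, 1.5862, 0.0000, 1.7931).
r_{22} = ‖u_2‖ = 4.0853.

r_{22} = 4.0853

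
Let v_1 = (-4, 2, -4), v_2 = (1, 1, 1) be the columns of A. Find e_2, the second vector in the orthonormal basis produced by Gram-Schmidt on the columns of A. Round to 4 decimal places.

e_1 = v_1/‖v_1‖ = (-4, 2, -4)/6.0000 = (-0.6667, 0.3333, -0.6667).
r_{12} = e_1·v_2 = -1.0000.
u_2 = v_2 + 1.0000·e_1 = (0.3333, 1.3333, 0.3333).
‖u_2‖ = 1.4142, so e_2 = (0.2357, 0.9428, 0.2357).

e_2 = (0.2357, 0.9428, 0.2357)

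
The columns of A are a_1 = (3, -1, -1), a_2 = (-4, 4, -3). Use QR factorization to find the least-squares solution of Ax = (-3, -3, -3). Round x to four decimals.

a_1 = (3, -1, -1); ‖a_1‖ = 3.3166, so q_1 = (0.9045, -0.3015, -0.3015).
q_1·a_2 = 0.9045·(-4) + (-0.3015)·4 + (-0.3015)·(-3) = -3.9196.
u_2 = a_2 + 3.9196·q_1 = (-0.4545, 2.8182, -4.1818).
‖u_2‖ = 5.0632, so q_2 = (-0.0898, 0.5566, -0.8259).
Qᵀb = (-0.9045, 1.0773).
Back-substitute: x_2 = 1.0773/5.0632 = 0.2128.
x_1 = (-0.9045 + 3.9196·0.2128)/3.3166 = -0.0213.

x = (-0.0213, 0.2128)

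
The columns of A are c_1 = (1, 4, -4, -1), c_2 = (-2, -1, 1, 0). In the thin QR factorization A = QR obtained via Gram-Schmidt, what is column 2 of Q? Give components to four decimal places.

e_1 = c_1/‖c_1‖ = (1, 4, -4, -1)/5.8310 = (0.1715, 0.6860, -0.6860, -0.1715).
r_{12} = e_1·c_2 = -1.7150.
u_2 = c_2 + 1.7150·e_1 = (-1.7059, 0.1765, -0.1765, -0.2941).
‖u_2‖ = 1.7489, so e_2 = (-0.9754, 0.1009, -0.1009, -0.1682).

e_2 = (-0.9754, 0.1009, -0.1009, -0.1682)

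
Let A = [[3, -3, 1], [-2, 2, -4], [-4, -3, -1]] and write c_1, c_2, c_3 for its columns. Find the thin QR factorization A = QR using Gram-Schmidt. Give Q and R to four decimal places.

Q = [[0.5571, -0.6180, -0.5547], [-0.3714, 0.4120, -0.8321], [-0.7428, -0.6695, 0.0000]], R = [[5.3852, -0.1857, 2.7854], [0.0000, 4.6867, -1.5966], [0.0000, 0.0000, 2.7735]]

e_1 = c_1/‖c_1‖ = (3, -2, -4)/5.3852 = (0.5571, -0.3714, -0.7428).
r_{12} = e_1·c_2 = -0.1857.
u_2 = c_2 + 0.1857·e_1 = (-2.8966, 1.9310, -3.1379).
‖u_2‖ = 4.6867, so e_2 = (-0.6180, 0.4120, -0.6695).
r_{13} = e_1·c_3 = 2.7854; r_{23} = e_2·c_3 = -1.5966.
u_3 = c_3 − 2.7854·e_1 + 1.5966·e_2 = (-1.5385, -2.3077, 0.0000).
‖u_3‖ = 2.7735, so e_3 = (-0.5547, -0.8321, 0.0000).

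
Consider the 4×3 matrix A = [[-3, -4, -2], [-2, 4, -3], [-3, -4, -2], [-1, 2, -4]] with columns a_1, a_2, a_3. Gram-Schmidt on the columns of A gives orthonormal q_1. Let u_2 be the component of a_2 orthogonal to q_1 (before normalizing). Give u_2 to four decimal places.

u_2 = (-2.1739, 5.2174, -2.1739, 2.6087)

q_1 = a_1/‖a_1‖ = (-3, -2, -3, -1)/4.7958 = (-0.6255, -0.4170, -0.6255, -0.2085).
r_{12} = q_1·a_2 = 2.9192.
u_2 = a_2 − 2.9192·q_1 = (-2.1739, 5.2174, -2.1739, 2.6087).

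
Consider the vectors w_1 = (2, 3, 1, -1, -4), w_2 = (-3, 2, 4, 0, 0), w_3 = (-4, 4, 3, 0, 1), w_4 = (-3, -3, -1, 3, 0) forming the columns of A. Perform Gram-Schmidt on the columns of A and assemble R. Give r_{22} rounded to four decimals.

r_{22} = 5.3370

w_1 = (2, 3, 1, -1, -4); ‖w_1‖ = 5.5678, so e_1 = (0.3592, 0.5388, 0.1796, -0.1796, -0.7184).
e_1·w_2 = 0.3592·(-3) + 0.5388·2 + 0.1796·4 + (-0.1796)·0 + (-0.7184)·0 = 0.7184.
u_2 = w_2 − 0.7184·e_1 = (-3.2581, 1.6129, 3.8710, 0.1290, 0.5161).
r_{22} = ‖u_2‖ = 5.3370.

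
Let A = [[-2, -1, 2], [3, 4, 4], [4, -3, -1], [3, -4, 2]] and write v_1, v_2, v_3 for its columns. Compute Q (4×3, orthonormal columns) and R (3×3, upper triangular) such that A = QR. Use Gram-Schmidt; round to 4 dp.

Q = [[-0.3244, -0.2433, 0.6843], [0.4867, 0.7633, 0.4126], [0.6489, -0.3104, -0.3395], [0.4867, -0.5117, 0.4962]], R = [[6.1644, -1.6222, 1.6222], [0.0000, 6.2744, 1.8538], [0.0000, 0.0000, 4.3511]]

v_1 = (-2, 3, 4, 3); ‖v_1‖ = 6.1644, so q_1 = (-0.3244, 0.4867, 0.6489, 0.4867).
q_1·v_2 = (-0.3244)·(-1) + 0.4867·4 + 0.6489·(-3) + 0.4867·(-4) = -1.6222.
u_2 = v_2 + 1.6222·q_1 = (-1.5263, 4.7895, -1.9474, -3.2105).
‖u_2‖ = 6.2744, so q_2 = (-0.2433, 0.7633, -0.3104, -0.5117).
q_1·v_3 = (-0.3244)·2 + 0.4867·4 + 0.6489·(-1) + 0.4867·2 = 1.6222; q_2·v_3 = (-0.2433)·2 + 0.7633·4 + (-0.3104)·(-1) + (-0.5117)·2 = 1.8538.
u_3 = v_3 − 1.6222·q_1 − 1.8538·q_2 = (2.9773, 1.7955, -1.4773, 2.1591).
‖u_3‖ = 4.3511, so q_3 = (0.6843, 0.4126, -0.3395, 0.4962).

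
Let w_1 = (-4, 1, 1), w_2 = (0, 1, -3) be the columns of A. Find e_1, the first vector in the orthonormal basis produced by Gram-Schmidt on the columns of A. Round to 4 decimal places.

w_1 = (-4, 1, 1); ‖w_1‖ = 4.2426, so e_1 = (-0.9428, 0.2357, 0.2357).

e_1 = (-0.9428, 0.2357, 0.2357)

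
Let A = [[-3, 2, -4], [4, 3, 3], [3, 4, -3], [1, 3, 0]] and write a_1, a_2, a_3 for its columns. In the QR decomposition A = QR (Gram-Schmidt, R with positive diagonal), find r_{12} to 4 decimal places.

r_{12} = 3.5496

e_1 = a_1/‖a_1‖ = (-3, 4, 3, 1)/5.9161 = (-0.5071, 0.6761, 0.5071, 0.1690).
r_{12} = e_1·a_2 = 3.5496.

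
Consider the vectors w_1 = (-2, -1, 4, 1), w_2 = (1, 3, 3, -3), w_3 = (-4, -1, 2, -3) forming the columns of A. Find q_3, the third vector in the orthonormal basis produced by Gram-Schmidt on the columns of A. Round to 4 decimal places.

w_1 = (-2, -1, 4, 1); ‖w_1‖ = 4.6904, so q_1 = (-0.4264, -0.2132, 0.8528, 0.2132).
q_1·w_2 = (-0.4264)·1 + (-0.2132)·3 + 0.8528·3 + 0.2132·(-3) = 0.8528.
u_2 = w_2 − 0.8528·q_1 = (1.3636, 3.1818, 2.2727, -3.1818).
‖u_2‖ = 5.2223, so q_2 = (0.2611, 0.6093, 0.4352, -0.6093).
q_1·w_3 = (-0.4264)·(-4) + (-0.2132)·(-1) + 0.8528·2 + 0.2132·(-3) = 2.9848; q_2·w_3 = 0.2611·(-4) + 0.6093·(-1) + 0.4352·2 + (-0.6093)·(-3) = 1.0445.
u_3 = w_3 − 2.9848·q_1 − 1.0445·q_2 = (-3.0000, -1.0000, -1.0000, -3.0000).
‖u_3‖ = 4.4721, so q_3 = (-0.6708, -0.2236, -0.2236, -0.6708).

q_3 = (-0.6708, -0.2236, -0.2236, -0.6708)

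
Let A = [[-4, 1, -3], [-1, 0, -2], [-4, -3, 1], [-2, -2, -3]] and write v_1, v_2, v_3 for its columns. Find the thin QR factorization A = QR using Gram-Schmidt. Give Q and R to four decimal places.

v_1 = (-4, -1, -4, -2); ‖v_1‖ = 6.0828, so q_1 = (-0.6576, -0.1644, -0.6576, -0.3288).
q_1·v_2 = (-0.6576)·1 + (-0.1644)·0 + (-0.6576)·(-3) + (-0.3288)·(-2) = 1.9728.
u_2 = v_2 − 1.9728·q_1 = (2.2973, 0.3243, -1.7027, -1.3514).
‖u_2‖ = 3.1793, so q_2 = (0.7226, 0.1020, -0.5356, -0.4250).
q_1·v_3 = (-0.6576)·(-3) + (-0.1644)·(-2) + (-0.6576)·1 + (-0.3288)·(-3) = 2.6304; q_2·v_3 = 0.7226·(-3) + 0.1020·(-2) + (-0.5356)·1 + (-0.4250)·(-3) = -1.6322.
u_3 = v_3 − 2.6304·q_1 + 1.6322·q_2 = (-0.0909, -1.4011, 1.8556, -2.8289).
‖u_3‖ = 3.6629, so q_3 = (-0.0248, -0.3825, 0.5066, -0.7723).

Q = [[-0.6576, 0.7226, -0.0248], [-0.1644, 0.1020, -0.3825], [-0.6576, -0.5356, 0.5066], [-0.3288, -0.4250, -0.7723]], R = [[6.0828, 1.9728, 2.6304], [0.0000, 3.1793, -1.6322], [0.0000, 0.0000, 3.6629]]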